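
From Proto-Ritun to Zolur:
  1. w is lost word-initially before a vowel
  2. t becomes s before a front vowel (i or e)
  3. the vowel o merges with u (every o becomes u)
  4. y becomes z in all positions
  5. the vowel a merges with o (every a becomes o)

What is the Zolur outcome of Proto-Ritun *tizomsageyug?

sizumsogezug

Zolur: start from *tizomsageyug.
  rule 1: no change — tizomsageyug
  rule 2 (palatalisation): tizomsageyug → sizomsageyug
  rule 3 (vowel merger): sizomsageyug → sizumsageyug
  rule 4 (unconditioned shift): sizumsageyug → sizumsagezug
  rule 5 (vowel merger): sizumsagezug → sizumsogezug
  ⇒ Zolur sizumsogezug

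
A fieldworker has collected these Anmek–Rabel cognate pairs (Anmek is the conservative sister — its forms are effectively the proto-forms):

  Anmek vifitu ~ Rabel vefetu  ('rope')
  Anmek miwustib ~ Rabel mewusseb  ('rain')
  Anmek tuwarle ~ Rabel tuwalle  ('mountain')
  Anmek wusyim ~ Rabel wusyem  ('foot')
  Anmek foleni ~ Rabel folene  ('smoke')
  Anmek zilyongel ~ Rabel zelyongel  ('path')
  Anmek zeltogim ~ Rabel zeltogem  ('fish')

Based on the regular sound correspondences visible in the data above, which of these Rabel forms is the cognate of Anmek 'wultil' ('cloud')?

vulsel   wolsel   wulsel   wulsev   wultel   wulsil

wulsel

miwustib ~ mewusseb — Anmek t corresponds to Rabel s after a consonant, before a front vowel.
vifitu ~ vefetu, miwustib ~ mewusseb — Anmek i corresponds to Rabel e after a consonant, before a consonant other than r, m, n, p, b, f, v.
Applying these to Anmek 'wultil':
  wultil → wulsil   (t→s after a consonant, before a front vowel)
  wulsil → wulsel   (i→e after a consonant, before a consonant other than r, m, n, p, b, f, v)
So the Rabel cognate is 'wulsel'.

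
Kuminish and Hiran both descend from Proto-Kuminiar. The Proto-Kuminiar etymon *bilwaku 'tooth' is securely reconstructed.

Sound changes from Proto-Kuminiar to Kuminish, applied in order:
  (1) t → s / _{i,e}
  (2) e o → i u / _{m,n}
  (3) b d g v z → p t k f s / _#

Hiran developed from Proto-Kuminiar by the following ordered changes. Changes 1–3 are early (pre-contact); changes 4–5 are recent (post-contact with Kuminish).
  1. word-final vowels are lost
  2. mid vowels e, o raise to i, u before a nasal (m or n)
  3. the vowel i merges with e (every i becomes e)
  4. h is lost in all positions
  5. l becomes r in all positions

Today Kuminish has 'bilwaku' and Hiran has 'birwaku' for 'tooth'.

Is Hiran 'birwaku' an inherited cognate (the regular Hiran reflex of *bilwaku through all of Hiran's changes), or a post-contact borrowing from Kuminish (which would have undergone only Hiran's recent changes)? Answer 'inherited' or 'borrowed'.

borrowed

If inherited, *bilwaku would pass through all of Hiran's changes:
Hiran: *bilwaku > bilwak > belwak > berwak  (by apocope, vowel merger, unconditioned shift)
If borrowed from Kuminish 'bilwaku' after the early changes, it would undergo only the recent ones:
  rule 4 (h-loss): no change (bilwaku)
  rule 5 (unconditioned shift): bilwaku → birwaku
  ⇒ as a loan: birwaku
Hiran 'birwaku' matches the loan outcome 'birwaku', not the inherited 'berwak' — it skipped the early Hiran changes, so it was borrowed from Kuminish.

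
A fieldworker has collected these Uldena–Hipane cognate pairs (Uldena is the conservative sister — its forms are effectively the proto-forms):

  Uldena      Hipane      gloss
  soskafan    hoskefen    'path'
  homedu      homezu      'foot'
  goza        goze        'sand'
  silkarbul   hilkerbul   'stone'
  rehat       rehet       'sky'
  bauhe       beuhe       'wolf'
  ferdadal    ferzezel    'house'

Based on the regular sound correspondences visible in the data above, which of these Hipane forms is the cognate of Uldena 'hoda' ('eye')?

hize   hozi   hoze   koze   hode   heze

hoze

ferdadal ~ ferzezel — Uldena d corresponds to Hipane z between vowels (before a back vowel).
goza ~ goze — Uldena a corresponds to Hipane e word-finally.
Applying these to Uldena 'hoda':
  hoda → hoza   (d→z between vowels (before a back vowel))
  hoza → hoze   (a→e word-finally)
So the Hipane cognate is 'hoze'.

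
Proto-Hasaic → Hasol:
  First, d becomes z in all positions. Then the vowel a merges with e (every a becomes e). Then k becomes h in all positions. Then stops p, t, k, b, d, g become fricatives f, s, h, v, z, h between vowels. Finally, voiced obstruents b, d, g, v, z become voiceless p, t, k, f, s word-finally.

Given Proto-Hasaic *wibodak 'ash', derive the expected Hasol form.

wivozeh

Hasol: *wibodak
  wibodak → wibozak   [unconditioned shift]
  wibozak → wibozek   [vowel merger]
  wibozek → wibozeh   [unconditioned shift]
  wibozeh → wivozeh   [intervocalic lenition]
  wivozeh (rule 5 does not apply)
  giving Hasol wivozeh.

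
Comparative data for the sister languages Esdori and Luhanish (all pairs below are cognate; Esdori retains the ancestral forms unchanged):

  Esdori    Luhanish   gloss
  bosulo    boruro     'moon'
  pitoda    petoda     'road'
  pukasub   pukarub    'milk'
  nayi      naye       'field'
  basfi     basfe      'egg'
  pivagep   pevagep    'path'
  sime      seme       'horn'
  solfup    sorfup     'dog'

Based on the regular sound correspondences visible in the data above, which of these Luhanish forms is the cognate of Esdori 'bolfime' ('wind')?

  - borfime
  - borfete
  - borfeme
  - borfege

borfeme

solfup ~ sorfup — Esdori l corresponds to Luhanish r after a vowel, before a labial obstruent.
sime ~ seme — Esdori i corresponds to Luhanish e after a consonant, before a nasal.
Applying these to Esdori 'bolfime':
  bolfime → borfime   (l→r after a vowel, before a labial obstruent)
  borfime → borfeme   (i→e after a consonant, before a nasal)
So the Luhanish cognate is 'borfeme'.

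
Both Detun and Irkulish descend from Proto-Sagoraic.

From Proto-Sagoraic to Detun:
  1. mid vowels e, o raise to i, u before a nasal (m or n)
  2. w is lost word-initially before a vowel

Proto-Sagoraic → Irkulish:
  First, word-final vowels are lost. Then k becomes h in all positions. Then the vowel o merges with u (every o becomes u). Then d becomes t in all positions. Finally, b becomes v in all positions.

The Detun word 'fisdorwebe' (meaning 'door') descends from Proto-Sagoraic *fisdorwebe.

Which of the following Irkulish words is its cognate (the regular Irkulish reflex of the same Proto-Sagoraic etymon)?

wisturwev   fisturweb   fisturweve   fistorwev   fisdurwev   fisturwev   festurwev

Irkulish: start from *fisdorwebe.
  rule 1 (apocope): fisdorwebe → fisdorweb
  rule 2: no change — fisdorweb
  rule 3 (vowel merger): fisdorweb → fisdurweb
  rule 4 (unconditioned shift): fisdurweb → fisturweb
  rule 5 (unconditioned shift): fisturweb → fisturwev
  ⇒ Irkulish fisturwev

fisturwev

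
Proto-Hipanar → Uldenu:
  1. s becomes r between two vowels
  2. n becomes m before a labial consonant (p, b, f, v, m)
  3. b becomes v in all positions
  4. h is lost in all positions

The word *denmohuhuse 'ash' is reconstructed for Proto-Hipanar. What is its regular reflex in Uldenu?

demmouure

Uldenu: *denmohuhuse > denmohuhure > demmohuhure > demmouure  (by rhotacism, nasal place assimilation, h-loss)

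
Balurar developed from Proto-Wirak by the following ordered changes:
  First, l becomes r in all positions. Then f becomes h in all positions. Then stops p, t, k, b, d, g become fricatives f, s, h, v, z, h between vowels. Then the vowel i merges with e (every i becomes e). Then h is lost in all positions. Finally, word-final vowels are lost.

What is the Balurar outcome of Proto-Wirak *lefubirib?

reuvereb

Balurar: *lefubirib > refubirib > rehubirib > rehuvirib > rehuvereb > reuvereb  (by unconditioned shift, unconditioned shift, intervocalic lenition, vowel merger, h-loss)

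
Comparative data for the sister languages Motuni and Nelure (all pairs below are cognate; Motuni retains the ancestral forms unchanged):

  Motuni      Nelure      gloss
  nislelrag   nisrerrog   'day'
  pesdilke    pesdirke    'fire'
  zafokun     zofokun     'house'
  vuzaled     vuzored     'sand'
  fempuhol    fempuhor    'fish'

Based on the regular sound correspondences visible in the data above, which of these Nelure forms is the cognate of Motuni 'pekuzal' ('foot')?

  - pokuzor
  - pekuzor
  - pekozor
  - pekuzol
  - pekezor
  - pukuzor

nislelrag ~ nisrerrog, vuzaled ~ vuzored — Motuni a corresponds to Nelure o after a consonant, before a consonant other than r, m, n, p, b, f, v.
fempuhol ~ fempuhor — Motuni l corresponds to Nelure r word-finally.
Applying these to Motuni 'pekuzal':
  pekuzal → pekuzol   (a→o after a consonant, before a consonant other than r, m, n, p, b, f, v)
  pekuzol → pekuzor   (l→r word-finally)
So the Nelure cognate is 'pekuzor'.

pekuzor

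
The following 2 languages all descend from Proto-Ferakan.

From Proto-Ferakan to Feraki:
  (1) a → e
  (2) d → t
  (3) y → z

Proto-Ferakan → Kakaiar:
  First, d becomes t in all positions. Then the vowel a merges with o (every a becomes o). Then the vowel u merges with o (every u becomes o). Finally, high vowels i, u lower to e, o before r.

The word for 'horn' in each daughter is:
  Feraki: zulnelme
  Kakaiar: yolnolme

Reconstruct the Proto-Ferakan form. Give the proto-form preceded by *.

Position 2: Feraki has u, Kakaiar has o. Feraki preserves u here (none of its changes turn any other segment into u), so the proto-segment is *u.
Position 5: Feraki has e, Kakaiar has o. Taking the neighbouring segments as reconstructed: Feraki e could go back to *a or *e; Kakaiar o could go back to *a or *o or *u — the one source consistent with every daughter is *a.
This points to *yulnalme. Verify forward in each daughter:
Feraki: *yulnalme
  yulnalme → yulnelme   [vowel merger]
  yulnelme (rule 2 does not apply)
  yulnelme → zulnelme   [unconditioned shift]
  giving Feraki zulnelme.
Kakaiar: start from *yulnalme.
  rule 1: no change — yulnalme
  rule 2 (vowel merger): yulnalme → yulnolme
  rule 3 (vowel merger): yulnolme → yolnolme
  rule 4: no change — yolnolme
  ⇒ Kakaiar yolnolme
*yulnalme is the unique common source.

*yulnalme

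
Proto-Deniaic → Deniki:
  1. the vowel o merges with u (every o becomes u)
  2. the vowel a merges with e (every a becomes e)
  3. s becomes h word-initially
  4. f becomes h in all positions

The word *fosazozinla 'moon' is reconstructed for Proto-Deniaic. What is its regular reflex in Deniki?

Deniki: *fosazozinla > fusazuzinla > fusezuzinle > husezuzinle  (by vowel merger, vowel merger, unconditioned shift)

husezuzinle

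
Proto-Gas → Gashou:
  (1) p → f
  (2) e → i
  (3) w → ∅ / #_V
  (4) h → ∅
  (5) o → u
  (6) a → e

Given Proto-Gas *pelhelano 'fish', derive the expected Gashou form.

fililenu

Gashou: *pelhelano
  pelhelano → felhelano   [unconditioned shift]
  felhelano → filhilano   [vowel merger]
  filhilano (rule 3 does not apply)
  filhilano → fililano   [h-loss]
  fililano → fililanu   [vowel merger]
  fililanu → fililenu   [vowel merger]
  giving Gashou fililenu.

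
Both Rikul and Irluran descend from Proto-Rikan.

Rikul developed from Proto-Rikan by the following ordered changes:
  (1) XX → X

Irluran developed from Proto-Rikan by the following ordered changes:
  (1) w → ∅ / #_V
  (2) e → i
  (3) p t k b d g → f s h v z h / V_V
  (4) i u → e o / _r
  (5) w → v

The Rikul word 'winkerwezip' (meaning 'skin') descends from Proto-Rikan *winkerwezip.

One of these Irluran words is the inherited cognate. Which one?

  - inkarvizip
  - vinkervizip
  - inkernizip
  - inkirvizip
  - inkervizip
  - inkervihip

inkervizip

Irluran: *winkerwezip > inkerwezip > inkirwizip > inkerwizip > inkervizip  (by glide loss, vowel merger, pre-rhotic lowering, unconditioned shift)
Only 'inkervizip' matches the regular Irluran development of *winkerwezip.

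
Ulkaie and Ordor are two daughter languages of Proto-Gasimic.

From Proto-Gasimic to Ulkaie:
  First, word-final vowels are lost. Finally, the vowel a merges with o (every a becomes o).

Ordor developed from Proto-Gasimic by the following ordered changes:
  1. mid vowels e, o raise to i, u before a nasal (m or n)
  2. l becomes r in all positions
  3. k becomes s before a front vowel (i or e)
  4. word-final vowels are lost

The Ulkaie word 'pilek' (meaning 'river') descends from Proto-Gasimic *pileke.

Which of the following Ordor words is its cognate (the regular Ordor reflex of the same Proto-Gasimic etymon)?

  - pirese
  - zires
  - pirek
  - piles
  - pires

Ordor: *pileke > pireke > pirese > pires  (by unconditioned shift, palatalisation, apocope)
Only 'pires' matches the regular Ordor development of *pileke.

pires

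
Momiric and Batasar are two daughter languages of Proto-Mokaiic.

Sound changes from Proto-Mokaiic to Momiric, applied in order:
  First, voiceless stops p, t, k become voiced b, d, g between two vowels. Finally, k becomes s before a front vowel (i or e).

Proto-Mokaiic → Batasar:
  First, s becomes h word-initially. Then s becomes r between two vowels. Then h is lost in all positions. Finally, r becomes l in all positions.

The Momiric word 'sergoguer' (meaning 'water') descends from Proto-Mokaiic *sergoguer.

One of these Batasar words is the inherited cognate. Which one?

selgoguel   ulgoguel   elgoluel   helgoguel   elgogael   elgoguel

Batasar: *sergoguer
  sergoguer → hergoguer   [debuccalisation]
  hergoguer (rule 2 does not apply)
  hergoguer → ergoguer   [h-loss]
  ergoguer → elgoguel   [unconditioned shift]
  giving Batasar elgoguel.
The other candidates each miss or misapply at least one Batasar change.

elgoguel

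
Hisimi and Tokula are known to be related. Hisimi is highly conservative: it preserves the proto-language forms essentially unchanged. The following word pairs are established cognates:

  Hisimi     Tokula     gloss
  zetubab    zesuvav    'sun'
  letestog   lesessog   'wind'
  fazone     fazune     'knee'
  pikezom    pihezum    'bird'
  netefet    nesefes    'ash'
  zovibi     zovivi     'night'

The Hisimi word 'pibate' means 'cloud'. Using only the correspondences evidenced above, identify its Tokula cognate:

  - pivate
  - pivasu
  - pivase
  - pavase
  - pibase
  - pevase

zetubab ~ zesuvav — Hisimi b corresponds to Tokula v between vowels (before a back vowel).
letestog ~ lesessog, netefet ~ nesefes — Hisimi t corresponds to Tokula s between vowels (before a front vowel).
Applying these to Hisimi 'pibate':
  pibate → pivate   (b→v between vowels (before a back vowel))
  pivate → pivase   (t→s between vowels (before a front vowel))
So the Tokula cognate is 'pivase'.

pivase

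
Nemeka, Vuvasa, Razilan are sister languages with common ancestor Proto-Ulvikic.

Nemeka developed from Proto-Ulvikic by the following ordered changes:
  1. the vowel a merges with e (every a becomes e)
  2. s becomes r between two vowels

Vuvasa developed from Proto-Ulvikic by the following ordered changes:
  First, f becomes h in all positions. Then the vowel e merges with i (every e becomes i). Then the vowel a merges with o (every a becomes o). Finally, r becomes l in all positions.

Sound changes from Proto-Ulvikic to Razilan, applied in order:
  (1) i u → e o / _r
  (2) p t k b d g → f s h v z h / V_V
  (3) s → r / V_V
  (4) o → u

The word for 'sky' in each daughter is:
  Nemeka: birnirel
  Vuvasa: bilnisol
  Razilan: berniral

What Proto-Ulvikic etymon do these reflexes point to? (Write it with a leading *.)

*birnisal

Position 6: Nemeka has r, Vuvasa has s, Razilan has r. Vuvasa preserves s here (none of its changes turn any other segment into s), so the proto-segment is *s.
Position 3: Nemeka has r, Vuvasa has l, Razilan has r. Taking the neighbouring segments as reconstructed: Nemeka r can only go back to *r; Vuvasa l could go back to *l or *r; Razilan r can only go back to *r — the one source consistent with every daughter is *r.
Position 7: Nemeka has e, Vuvasa has o, Razilan has a. Razilan preserves a here (none of its changes turn any other segment into a), so the proto-segment is *a.
Verify the candidate proto-form against each daughter:
Nemeka: *birnisal
  birnisal → birnisel   [vowel merger]
  birnisel → birnirel   [rhotacism]
  giving Nemeka birnirel.
Vuvasa: *birnisal > birnisol > bilnisol  (by vowel merger, unconditioned shift)
Razilan: *birnisal
  birnisal → bernisal   [pre-rhotic lowering]
  bernisal (rule 2 does not apply)
  bernisal → berniral   [rhotacism]
  berniral (rule 4 does not apply)
  giving Razilan berniral.
*birnisal is the unique common source.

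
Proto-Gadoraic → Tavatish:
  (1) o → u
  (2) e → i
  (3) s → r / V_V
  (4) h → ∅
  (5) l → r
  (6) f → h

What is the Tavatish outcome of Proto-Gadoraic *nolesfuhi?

nurishui

Tavatish: *nolesfuhi
  nolesfuhi → nulesfuhi   [vowel merger]
  nulesfuhi → nulisfuhi   [vowel merger]
  nulisfuhi (rule 3 does not apply)
  nulisfuhi → nulisfui   [h-loss]
  nulisfui → nurisfui   [unconditioned shift]
  nurisfui → nurishui   [unconditioned shift]
  giving Tavatish nurishui.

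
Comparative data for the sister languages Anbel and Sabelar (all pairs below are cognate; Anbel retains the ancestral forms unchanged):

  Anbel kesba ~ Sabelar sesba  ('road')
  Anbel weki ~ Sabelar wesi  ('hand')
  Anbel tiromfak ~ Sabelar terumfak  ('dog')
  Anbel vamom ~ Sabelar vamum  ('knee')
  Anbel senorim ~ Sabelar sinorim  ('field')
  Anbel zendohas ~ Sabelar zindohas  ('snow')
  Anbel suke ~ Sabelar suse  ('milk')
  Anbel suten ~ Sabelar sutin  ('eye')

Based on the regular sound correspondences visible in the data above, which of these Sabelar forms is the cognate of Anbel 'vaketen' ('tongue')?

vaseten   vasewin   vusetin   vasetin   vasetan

vasetin

suke ~ suse — Anbel k corresponds to Sabelar s between vowels (before a front vowel).
senorim ~ sinorim, zendohas ~ zindohas — Anbel e corresponds to Sabelar i after a consonant, before a nasal.
Applying these to Anbel 'vaketen':
  vaketen → vaseten   (k→s between vowels (before a front vowel))
  vaseten → vasetin   (e→i after a consonant, before a nasal)
So the Sabelar cognate is 'vasetin'.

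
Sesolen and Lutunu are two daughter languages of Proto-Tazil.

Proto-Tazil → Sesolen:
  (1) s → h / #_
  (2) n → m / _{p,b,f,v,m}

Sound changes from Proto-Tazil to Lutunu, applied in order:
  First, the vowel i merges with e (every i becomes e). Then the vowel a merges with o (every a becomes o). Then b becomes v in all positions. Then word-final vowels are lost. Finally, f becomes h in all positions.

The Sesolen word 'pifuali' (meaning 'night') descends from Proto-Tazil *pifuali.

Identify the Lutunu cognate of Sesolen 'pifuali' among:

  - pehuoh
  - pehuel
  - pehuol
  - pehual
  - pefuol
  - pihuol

Lutunu: start from *pifuali.
  rule 1 (vowel merger): pifuali → pefuale
  rule 2 (vowel merger): pefuale → pefuole
  rule 3: no change — pefuole
  rule 4 (apocope): pefuole → pefuol
  rule 5 (unconditioned shift): pefuol → pehuol
  ⇒ Lutunu pehuol
The other candidates each miss or misapply at least one Lutunu change.

pehuol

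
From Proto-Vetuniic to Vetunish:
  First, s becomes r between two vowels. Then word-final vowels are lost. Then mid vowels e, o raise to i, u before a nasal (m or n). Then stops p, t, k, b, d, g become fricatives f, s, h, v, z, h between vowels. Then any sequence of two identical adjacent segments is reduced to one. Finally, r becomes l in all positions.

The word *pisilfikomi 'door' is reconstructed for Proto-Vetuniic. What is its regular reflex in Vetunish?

pililfihum

Vetunish: *pisilfikomi > pirilfikomi > pirilfikom > pirilfikum > pirilfihum > pililfihum  (by rhotacism, apocope, pre-nasal raising, intervocalic lenition, unconditioned shift)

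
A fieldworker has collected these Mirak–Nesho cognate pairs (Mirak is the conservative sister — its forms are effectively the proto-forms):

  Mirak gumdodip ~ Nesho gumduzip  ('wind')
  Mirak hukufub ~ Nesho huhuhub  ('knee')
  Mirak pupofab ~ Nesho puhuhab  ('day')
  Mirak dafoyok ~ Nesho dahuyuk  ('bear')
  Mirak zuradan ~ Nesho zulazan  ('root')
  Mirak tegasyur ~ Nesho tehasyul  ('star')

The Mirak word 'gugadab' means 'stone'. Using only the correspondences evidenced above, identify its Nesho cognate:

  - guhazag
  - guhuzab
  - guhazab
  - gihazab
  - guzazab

tegasyur ~ tehasyul — Mirak g corresponds to Nesho h between vowels (before a back vowel).
zuradan ~ zulazan — Mirak d corresponds to Nesho z between vowels (before a back vowel).
Applying these to Mirak 'gugadab':
  gugadab → guhadab   (g→h between vowels (before a back vowel))
  guhadab → guhazab   (d→z between vowels (before a back vowel))
So the Nesho cognate is 'guhazab'.

guhazab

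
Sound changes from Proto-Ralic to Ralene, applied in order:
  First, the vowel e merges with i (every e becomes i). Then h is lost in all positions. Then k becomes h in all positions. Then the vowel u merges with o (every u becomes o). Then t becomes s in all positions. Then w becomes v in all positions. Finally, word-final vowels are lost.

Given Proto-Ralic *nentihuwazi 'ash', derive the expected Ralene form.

Ralene: *nentihuwazi
  nentihuwazi → nintihuwazi   [vowel merger]
  nintihuwazi → nintiuwazi   [h-loss]
  nintiuwazi (rule 3 does not apply)
  nintiuwazi → nintiowazi   [vowel merger]
  nintiowazi → ninsiowazi   [unconditioned shift]
  ninsiowazi → ninsiovazi   [unconditioned shift]
  ninsiovazi → ninsiovaz   [apocope]
  giving Ralene ninsiovaz.

ninsiovaz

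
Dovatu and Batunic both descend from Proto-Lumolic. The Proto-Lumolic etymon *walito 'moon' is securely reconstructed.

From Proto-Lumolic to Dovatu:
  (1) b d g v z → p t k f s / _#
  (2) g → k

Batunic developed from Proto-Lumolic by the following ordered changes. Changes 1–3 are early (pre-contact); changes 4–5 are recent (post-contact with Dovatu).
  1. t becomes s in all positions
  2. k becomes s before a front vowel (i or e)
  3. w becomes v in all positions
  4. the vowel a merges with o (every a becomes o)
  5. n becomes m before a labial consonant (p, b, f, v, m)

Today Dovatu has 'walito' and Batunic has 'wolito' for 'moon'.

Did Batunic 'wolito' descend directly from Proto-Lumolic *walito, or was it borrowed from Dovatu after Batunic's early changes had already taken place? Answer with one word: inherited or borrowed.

If inherited, *walito would pass through all of Batunic's changes:
Batunic: start from *walito.
  rule 1 (unconditioned shift): walito → waliso
  rule 2: no change — waliso
  rule 3 (unconditioned shift): waliso → valiso
  rule 4 (vowel merger): valiso → voliso
  rule 5: no change — voliso
  ⇒ Batunic voliso
If borrowed from Dovatu 'walito' after the early changes, it would undergo only the recent ones:
  rule 4 (vowel merger): walito → wolito
  rule 5 (nasal place assimilation): no change (wolito)
  ⇒ as a loan: wolito
Batunic 'wolito' matches the loan outcome 'wolito', not the inherited 'voliso' — it skipped the early Batunic changes, so it was borrowed from Dovatu.

borrowed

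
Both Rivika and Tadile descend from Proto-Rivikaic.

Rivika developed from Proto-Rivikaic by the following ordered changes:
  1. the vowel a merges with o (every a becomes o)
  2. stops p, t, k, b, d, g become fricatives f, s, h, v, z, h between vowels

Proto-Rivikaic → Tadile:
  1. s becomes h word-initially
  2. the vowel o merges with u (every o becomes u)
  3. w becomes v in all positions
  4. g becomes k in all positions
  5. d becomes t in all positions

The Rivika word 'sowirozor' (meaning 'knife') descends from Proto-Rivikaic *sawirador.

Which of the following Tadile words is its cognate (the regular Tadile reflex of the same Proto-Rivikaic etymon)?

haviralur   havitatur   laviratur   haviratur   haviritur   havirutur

haviratur

Tadile: start from *sawirador.
  rule 1 (debuccalisation): sawirador → hawirador
  rule 2 (vowel merger): hawirador → hawiradur
  rule 3 (unconditioned shift): hawiradur → haviradur
  rule 4: no change — haviradur
  rule 5 (unconditioned shift): haviradur → haviratur
  ⇒ Tadile haviratur
Only 'haviratur' matches the regular Tadile development of *sawirador.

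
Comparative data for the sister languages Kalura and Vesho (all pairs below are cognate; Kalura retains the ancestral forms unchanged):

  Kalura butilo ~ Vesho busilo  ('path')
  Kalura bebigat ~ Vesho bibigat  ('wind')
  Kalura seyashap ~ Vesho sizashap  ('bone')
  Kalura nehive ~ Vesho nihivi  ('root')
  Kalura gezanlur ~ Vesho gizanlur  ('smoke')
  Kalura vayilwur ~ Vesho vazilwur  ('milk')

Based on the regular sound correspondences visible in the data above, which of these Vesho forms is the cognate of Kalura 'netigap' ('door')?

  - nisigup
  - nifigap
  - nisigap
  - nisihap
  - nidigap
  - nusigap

seyashap ~ sizashap, nehive ~ nihivi — Kalura e corresponds to Vesho i after a consonant, before a consonant other than r, m, n, p, b, f, v.
butilo ~ busilo — Kalura t corresponds to Vesho s between vowels (before a front vowel).
Applying these to Kalura 'netigap':
  netigap → nitigap   (e→i after a consonant, before a consonant other than r, m, n, p, b, f, v)
  nitigap → nisigap   (t→s between vowels (before a front vowel))
So the Vesho cognate is 'nisigap'.

nisigap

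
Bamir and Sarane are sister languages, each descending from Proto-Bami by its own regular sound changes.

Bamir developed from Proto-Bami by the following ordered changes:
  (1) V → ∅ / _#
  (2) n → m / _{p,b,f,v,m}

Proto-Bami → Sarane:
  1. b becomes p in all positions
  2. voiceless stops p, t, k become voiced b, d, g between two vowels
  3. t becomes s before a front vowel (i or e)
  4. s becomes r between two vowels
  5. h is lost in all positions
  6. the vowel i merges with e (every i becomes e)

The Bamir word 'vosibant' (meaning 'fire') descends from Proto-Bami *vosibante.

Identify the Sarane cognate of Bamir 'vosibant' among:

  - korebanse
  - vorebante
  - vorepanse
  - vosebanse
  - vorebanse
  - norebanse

Sarane: *vosibante
  vosibante → vosipante   [unconditioned shift]
  vosipante → vosibante   [intervocalic voicing]
  vosibante → vosibanse   [palatalisation]
  vosibanse → voribanse   [rhotacism]
  voribanse (rule 5 does not apply)
  voribanse → vorebanse   [vowel merger]
  giving Sarane vorebanse.

vorebanse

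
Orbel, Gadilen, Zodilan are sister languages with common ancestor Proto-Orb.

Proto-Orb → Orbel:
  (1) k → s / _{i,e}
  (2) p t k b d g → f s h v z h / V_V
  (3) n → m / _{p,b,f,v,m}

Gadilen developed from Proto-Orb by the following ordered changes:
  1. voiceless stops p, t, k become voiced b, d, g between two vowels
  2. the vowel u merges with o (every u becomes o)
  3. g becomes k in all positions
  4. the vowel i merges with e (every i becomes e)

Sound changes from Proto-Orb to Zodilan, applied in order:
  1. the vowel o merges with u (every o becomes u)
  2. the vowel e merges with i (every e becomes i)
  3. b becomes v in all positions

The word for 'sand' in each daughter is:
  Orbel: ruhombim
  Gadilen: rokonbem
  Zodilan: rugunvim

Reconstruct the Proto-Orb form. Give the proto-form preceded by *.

Position 6: Orbel has b, Gadilen has b, Zodilan has v. Orbel preserves b here (none of its changes turn any other segment into b), so the proto-segment is *b.
Position 4: Orbel has o, Gadilen has o, Zodilan has u. Orbel preserves o here (none of its changes turn any other segment into o), so the proto-segment is *o.
Position 5: Orbel has m, Gadilen has n, Zodilan has n. Gadilen preserves n here (none of its changes turn any other segment into n), so the proto-segment is *n.
Verify the candidate proto-form against each daughter:
Orbel: *rugonbim > ruhonbim > ruhombim  (by intervocalic lenition, nasal place assimilation)
Gadilen: *rugonbim
  rugonbim (rule 1 does not apply)
  rugonbim → rogonbim   [vowel merger]
  rogonbim → rokonbim   [unconditioned shift]
  rokonbim → rokonbem   [vowel merger]
  giving Gadilen rokonbem.
Zodilan: *rugonbim > rugunbim > rugunvim  (by vowel merger, unconditioned shift)
Only *rugonbim yields all of Orbel ruhombim, Gadilen rokonbem, Zodilan rugunvim.

*rugonbim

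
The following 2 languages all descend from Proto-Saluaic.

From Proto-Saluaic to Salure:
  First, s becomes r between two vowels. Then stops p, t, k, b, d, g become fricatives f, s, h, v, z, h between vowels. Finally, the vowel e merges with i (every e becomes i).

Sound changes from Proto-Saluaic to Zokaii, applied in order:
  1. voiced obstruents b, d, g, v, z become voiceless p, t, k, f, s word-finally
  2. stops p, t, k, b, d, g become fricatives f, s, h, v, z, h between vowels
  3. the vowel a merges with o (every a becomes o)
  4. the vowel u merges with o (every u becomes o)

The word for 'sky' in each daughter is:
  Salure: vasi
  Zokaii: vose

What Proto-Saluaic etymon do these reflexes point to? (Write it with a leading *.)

Position 3: Salure has s, Zokaii has s. Taking the neighbouring segments as reconstructed: Salure s can only go back to *t; Zokaii s could go back to *t or *s — the one source consistent with every daughter is *t.
Position 4: Salure has i, Zokaii has e. Zokaii preserves e here (none of its changes turn any other segment into e), so the proto-segment is *e.
Position 2: Salure has a, Zokaii has o. Salure preserves a here (none of its changes turn any other segment into a), so the proto-segment is *a.
Continuing position by position gives *vate; check it forward:
Salure: start from *vate.
  rule 1: no change — vate
  rule 2 (intervocalic lenition): vate → vase
  rule 3 (vowel merger): vase → vasi
  ⇒ Salure vasi
Zokaii: *vate > vase > vose  (by intervocalic lenition, vowel merger)
*vate is the unique common source.

*vate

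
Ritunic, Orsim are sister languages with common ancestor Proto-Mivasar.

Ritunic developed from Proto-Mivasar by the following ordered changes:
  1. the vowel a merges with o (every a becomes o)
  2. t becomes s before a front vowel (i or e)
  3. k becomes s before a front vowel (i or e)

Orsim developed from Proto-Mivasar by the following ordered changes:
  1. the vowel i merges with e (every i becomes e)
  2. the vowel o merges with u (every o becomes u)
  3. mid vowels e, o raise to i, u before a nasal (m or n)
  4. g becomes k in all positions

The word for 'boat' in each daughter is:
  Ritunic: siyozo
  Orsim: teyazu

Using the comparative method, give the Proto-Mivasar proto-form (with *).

Position 1: Ritunic has s, Orsim has t. Orsim preserves t here (none of its changes turn any other segment into t), so the proto-segment is *t.
Position 2: Ritunic has i, Orsim has e. Ritunic preserves i here (none of its changes turn any other segment into i), so the proto-segment is *i.
Position 6: Ritunic has o, Orsim has u. Taking the neighbouring segments as reconstructed: Ritunic o could go back to *a or *o; Orsim u could go back to *o or *u — the one source consistent with every daughter is *o.
Continuing position by position gives *tiyazo; check it forward:
Ritunic: start from *tiyazo.
  rule 1 (vowel merger): tiyazo → tiyozo
  rule 2 (palatalisation): tiyozo → siyozo
  rule 3: no change — siyozo
  ⇒ Ritunic siyozo
Orsim: *tiyazo
  tiyazo → teyazo   [vowel merger]
  teyazo → teyazu   [vowel merger]
  teyazu (rule 3 does not apply)
  teyazu (rule 4 does not apply)
  giving Orsim teyazu.
*tiyazo is the unique common source.

*tiyazo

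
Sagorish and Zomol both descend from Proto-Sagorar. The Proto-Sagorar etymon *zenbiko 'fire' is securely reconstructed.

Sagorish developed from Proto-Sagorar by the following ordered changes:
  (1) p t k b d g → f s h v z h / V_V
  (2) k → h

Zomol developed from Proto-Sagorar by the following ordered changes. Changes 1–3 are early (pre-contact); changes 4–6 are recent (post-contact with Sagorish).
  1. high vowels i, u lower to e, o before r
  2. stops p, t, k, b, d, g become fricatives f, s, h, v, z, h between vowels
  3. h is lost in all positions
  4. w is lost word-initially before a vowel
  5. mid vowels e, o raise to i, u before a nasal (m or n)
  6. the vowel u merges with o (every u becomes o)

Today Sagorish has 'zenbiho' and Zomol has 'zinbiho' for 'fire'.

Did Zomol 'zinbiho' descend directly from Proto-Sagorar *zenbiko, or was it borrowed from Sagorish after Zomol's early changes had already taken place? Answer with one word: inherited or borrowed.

borrowed

If inherited, *zenbiko would pass through all of Zomol's changes:
Zomol: *zenbiko > zenbiho > zenbio > zinbio  (by intervocalic lenition, h-loss, pre-nasal raising)
If borrowed from Sagorish 'zenbiho' after the early changes, it would undergo only the recent ones:
  rule 4 (glide loss): no change (zenbiho)
  rule 5 (pre-nasal raising): zenbiho → zinbiho
  rule 6 (vowel merger): no change (zinbiho)
  ⇒ as a loan: zinbiho
Zomol 'zinbiho' matches the loan outcome 'zinbiho', not the inherited 'zinbio' — it skipped the early Zomol changes, so it was borrowed from Sagorish.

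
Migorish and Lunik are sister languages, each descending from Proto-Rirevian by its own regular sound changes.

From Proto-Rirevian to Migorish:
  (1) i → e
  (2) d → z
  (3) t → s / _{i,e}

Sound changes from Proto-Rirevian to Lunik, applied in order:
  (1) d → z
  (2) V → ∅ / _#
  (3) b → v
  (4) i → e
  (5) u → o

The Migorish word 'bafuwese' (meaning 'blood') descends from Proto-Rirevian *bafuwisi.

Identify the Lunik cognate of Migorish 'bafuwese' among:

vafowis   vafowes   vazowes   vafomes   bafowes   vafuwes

vafowes

Lunik: *bafuwisi
  bafuwisi (rule 1 does not apply)
  bafuwisi → bafuwis   [apocope]
  bafuwis → vafuwis   [unconditioned shift]
  vafuwis → vafuwes   [vowel merger]
  vafuwes → vafowes   [vowel merger]
  giving Lunik vafowes.
Only 'vafowes' matches the regular Lunik development of *bafuwisi.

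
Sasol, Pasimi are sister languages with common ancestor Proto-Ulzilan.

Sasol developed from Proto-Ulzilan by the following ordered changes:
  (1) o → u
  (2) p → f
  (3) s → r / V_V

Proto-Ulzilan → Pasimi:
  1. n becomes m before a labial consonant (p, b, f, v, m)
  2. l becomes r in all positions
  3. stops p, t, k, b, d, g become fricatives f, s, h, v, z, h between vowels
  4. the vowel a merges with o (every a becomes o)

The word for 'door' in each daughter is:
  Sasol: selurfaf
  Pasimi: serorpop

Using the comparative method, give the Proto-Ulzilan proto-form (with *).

Position 7: Sasol has a, Pasimi has o. Sasol preserves a here (none of its changes turn any other segment into a), so the proto-segment is *a.
Position 6: Sasol has f, Pasimi has p. Pasimi preserves p here (none of its changes turn any other segment into p), so the proto-segment is *p.
Continuing position by position gives *selorpap; check it forward:
Sasol: *selorpap
  selorpap → selurpap   [vowel merger]
  selurpap → selurfaf   [unconditioned shift]
  selurfaf (rule 3 does not apply)
  giving Sasol selurfaf.
Pasimi: *selorpap
  selorpap (rule 1 does not apply)
  selorpap → serorpap   [unconditioned shift]
  serorpap (rule 3 does not apply)
  serorpap → serorpop   [vowel merger]
  giving Pasimi serorpop.
*selorpap is the unique common source.

*selorpap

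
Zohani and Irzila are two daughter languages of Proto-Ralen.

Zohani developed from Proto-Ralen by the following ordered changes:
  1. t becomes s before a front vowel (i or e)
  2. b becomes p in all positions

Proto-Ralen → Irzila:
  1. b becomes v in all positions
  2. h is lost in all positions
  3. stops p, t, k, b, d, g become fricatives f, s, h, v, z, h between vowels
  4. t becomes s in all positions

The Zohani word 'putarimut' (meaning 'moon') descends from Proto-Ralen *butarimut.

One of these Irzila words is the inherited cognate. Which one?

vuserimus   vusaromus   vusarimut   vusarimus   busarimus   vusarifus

vusarimus

Irzila: *butarimut > vutarimut > vusarimut > vusarimus  (by unconditioned shift, intervocalic lenition, unconditioned shift)
Only 'vusarimus' matches the regular Irzila development of *butarimut.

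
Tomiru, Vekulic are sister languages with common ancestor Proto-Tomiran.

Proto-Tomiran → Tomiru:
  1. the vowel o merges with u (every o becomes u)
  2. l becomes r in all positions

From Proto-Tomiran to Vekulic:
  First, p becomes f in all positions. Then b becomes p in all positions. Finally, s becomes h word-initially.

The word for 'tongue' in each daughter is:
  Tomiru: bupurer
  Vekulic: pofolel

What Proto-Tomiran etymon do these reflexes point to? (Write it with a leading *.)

*bopolel

Position 2: Tomiru has u, Vekulic has o. Vekulic preserves o here (none of its changes turn any other segment into o), so the proto-segment is *o.
Position 3: Tomiru has p, Vekulic has f. Tomiru preserves p here (none of its changes turn any other segment into p), so the proto-segment is *p.
This points to *bopolel. Verify forward in each daughter:
Tomiru: start from *bopolel.
  rule 1 (vowel merger): bopolel → bupulel
  rule 2 (unconditioned shift): bupulel → bupurer
  ⇒ Tomiru bupurer
Vekulic: *bopolel > bofolel > pofolel  (by unconditioned shift, unconditioned shift)
Only *bopolel yields all of Tomiru bupurer, Vekulic pofolel.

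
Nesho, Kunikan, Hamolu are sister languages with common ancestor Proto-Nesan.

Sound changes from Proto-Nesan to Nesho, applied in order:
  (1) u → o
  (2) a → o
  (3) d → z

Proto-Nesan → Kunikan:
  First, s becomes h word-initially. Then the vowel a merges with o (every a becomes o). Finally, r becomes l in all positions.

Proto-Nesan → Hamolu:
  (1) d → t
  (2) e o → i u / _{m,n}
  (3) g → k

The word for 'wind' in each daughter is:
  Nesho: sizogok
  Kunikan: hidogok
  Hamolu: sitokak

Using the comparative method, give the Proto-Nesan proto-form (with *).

*sidogak

Position 1: Nesho has s, Kunikan has h, Hamolu has s. Nesho preserves s here (none of its changes turn any other segment into s), so the proto-segment is *s.
Position 6: Nesho has o, Kunikan has o, Hamolu has a. Hamolu preserves a here (none of its changes turn any other segment into a), so the proto-segment is *a.
Position 3: Nesho has z, Kunikan has d, Hamolu has t. Kunikan preserves d here (none of its changes turn any other segment into d), so the proto-segment is *d.
Verify the candidate proto-form against each daughter:
Nesho: *sidogak
  sidogak (rule 1 does not apply)
  sidogak → sidogok   [vowel merger]
  sidogok → sizogok   [unconditioned shift]
  giving Nesho sizogok.
Kunikan: *sidogak > hidogak > hidogok  (by debuccalisation, vowel merger)
Hamolu: start from *sidogak.
  rule 1 (unconditioned shift): sidogak → sitogak
  rule 2: no change — sitogak
  rule 3 (unconditioned shift): sitogak → sitokak
  ⇒ Hamolu sitokak
Only *sidogak yields all of Nesho sizogok, Kunikan hidogok, Hamolu sitokak.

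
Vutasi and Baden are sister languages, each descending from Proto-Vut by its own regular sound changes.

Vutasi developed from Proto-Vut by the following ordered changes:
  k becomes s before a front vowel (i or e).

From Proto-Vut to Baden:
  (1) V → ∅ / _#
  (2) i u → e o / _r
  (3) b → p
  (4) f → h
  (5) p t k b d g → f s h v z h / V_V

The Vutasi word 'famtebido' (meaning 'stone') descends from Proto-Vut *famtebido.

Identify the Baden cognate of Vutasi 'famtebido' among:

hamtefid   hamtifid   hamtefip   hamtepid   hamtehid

hamtefid

Baden: *famtebido > famtebid > famtepid > hamtepid > hamtefid  (by apocope, unconditioned shift, unconditioned shift, intervocalic lenition)
The other candidates each miss or misapply at least one Baden change.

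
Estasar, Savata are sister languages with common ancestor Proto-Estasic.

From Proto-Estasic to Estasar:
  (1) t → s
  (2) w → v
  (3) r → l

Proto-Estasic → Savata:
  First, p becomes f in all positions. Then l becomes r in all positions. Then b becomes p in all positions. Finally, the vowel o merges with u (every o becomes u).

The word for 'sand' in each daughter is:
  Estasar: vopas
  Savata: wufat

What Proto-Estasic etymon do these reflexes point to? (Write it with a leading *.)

Position 5: Estasar has s, Savata has t. Savata preserves t here (none of its changes turn any other segment into t), so the proto-segment is *t.
Position 3: Estasar has p, Savata has f. Estasar preserves p here (none of its changes turn any other segment into p), so the proto-segment is *p.
Verify the candidate proto-form against each daughter:
Estasar: *wopat
  wopat → wopas   [unconditioned shift]
  wopas → vopas   [unconditioned shift]
  vopas (rule 3 does not apply)
  giving Estasar vopas.
Savata: *wopat
  wopat → wofat   [unconditioned shift]
  wofat (rule 2 does not apply)
  wofat (rule 3 does not apply)
  wofat → wufat   [vowel merger]
  giving Savata wufat.
Only *wopat yields all of Estasar vopas, Savata wufat.

*wopat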